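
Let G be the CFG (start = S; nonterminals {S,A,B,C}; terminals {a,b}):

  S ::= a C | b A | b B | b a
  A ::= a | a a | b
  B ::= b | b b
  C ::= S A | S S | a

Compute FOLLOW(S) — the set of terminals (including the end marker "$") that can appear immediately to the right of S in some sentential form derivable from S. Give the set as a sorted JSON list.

Compute FIRST by fixpoint:
iter 1:
  A via A→a: +{a}
  A via A→b: +{b}
  B via B→b: +{b}
  C via C→a: +{a}
  S via S→a C: +{a}
  S via S→b A: +{b}
  FIRST[S]={a,b}  FIRST[A]={a,b}  FIRST[B]={b}  FIRST[C]={a}
iter 2:
  C via C→S A: +{b}
  FIRST[S]={a,b}  FIRST[A]={a,b}  FIRST[B]={b}  FIRST[C]={a,b}
iter 3: (no change)
  FIRST[S]={a,b}  FIRST[A]={a,b}  FIRST[B]={b}  FIRST[C]={a,b}

FOLLOW iteration:
initialize: $ ∈ FOLLOW(S)
pass 1:
  C→S A: FOLLOW(S) ⊇ FIRST(A) = {a,b}; new: +{a,b}
  S→a C: FOLLOW(C) ⊇ FOLLOW(S) ⊇ {$,a,b}; new: +{$,a,b}
  S→b A: FOLLOW(A) ⊇ FOLLOW(S) ⊇ {$,a,b}; new: +{$,a,b}
  S→b B: FOLLOW(B) ⊇ FOLLOW(S) ⊇ {$,a,b}; new: +{$,a,b}
  FOLLOW(S)={$,a,b}  FOLLOW(A)={$,a,b}  FOLLOW(B)={$,a,b}  FOLLOW(C)={$,a,b}
pass 2: done
  FOLLOW(S)={$,a,b}  FOLLOW(A)={$,a,b}  FOLLOW(B)={$,a,b}  FOLLOW(C)={$,a,b}

FOLLOW(S) = ["$", "a", "b"]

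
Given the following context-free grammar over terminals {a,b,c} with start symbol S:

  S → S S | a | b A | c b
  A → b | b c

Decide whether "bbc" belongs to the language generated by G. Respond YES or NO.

Convert to CNF:
  S -> S S | T0 A | T1 T0 | a
  A -> T0 T1 | b
  T0 -> b
  T1 -> c

CYK table (by increasing span):
  [0..0]={A,T0}  "b"  orig:{A}
  [1..1]={A,T0}  "b"  orig:{A}
  [2..2]={T1}  "c"  orig:{}
  [0..1]={S}  "bb"
  [1..2]={A}  "bc"
  [0..2]={S}  "bbc"

S ∈ T[0,2] ⇒ YES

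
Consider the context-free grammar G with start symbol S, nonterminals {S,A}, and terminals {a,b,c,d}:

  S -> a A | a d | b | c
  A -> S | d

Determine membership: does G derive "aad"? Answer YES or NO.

CNF form of G:
  S -> T0 A | T0 T1 | b | c
  A -> T0 A | T0 T1 | b | c | d
  T0 -> a
  T1 -> d

CYK fill:
  [0..0]={T0}  "a"  orig:{}
  [1..1]={T0}  "a"  orig:{}
  [2..2]={A,T1}  "d"  orig:{A}
  [0..1]=∅  "aa"
  [1..2]={A,S}  "ad"
  [0..2]={A,S}  "aad"

S ∈ T[0,2] ⇒ YES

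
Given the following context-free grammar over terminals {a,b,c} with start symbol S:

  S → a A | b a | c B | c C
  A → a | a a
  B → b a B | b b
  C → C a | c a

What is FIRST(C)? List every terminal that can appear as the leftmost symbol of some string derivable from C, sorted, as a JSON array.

FIRST iteration:
pass 1:
  A via A→a: +{a}
  B via B→b a B: +{b}
  C via C→c a: +{c}
  S via S→a A: +{a}
  S via S→b a: +{b}
  S via S→c B: +{c}
  S: {a,b,c}  A: {a}  B: {b}  C: {c}
pass 2: (stable)
  S: {a,b,c}  A: {a}  B: {b}  C: {c}

FIRST(C) = ["c"]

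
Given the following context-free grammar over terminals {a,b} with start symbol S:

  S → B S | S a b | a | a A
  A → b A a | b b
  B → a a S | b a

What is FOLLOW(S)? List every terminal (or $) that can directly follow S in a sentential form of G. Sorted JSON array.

FIRST iteration:
round 1:
  A via A→b A a: +{b}
  B via B→a a S: +{a}
  B via B→b a: +{b}
  S via S→B S: +{a,b}
  FIRST[S]={a,b}  FIRST[A]={b}  FIRST[B]={a,b}
round 2: done
  FIRST[S]={a,b}  FIRST[A]={b}  FIRST[B]={a,b}

FOLLOW iteration:
initialize: $ ∈ FOLLOW(S)
pass 1:
  A→b A a: FOLLOW(A) ⊇ FIRST(a) = {a}; new: +{a}
  S→B S: FOLLOW(B) ⊇ FIRST(S) = {a,b}; new: +{a,b}
  S→S a b: FOLLOW(S) ⊇ FIRST(a) = {a}; new: +{a}
  S→a A: FOLLOW(A) ⊇ FOLLOW(S) ⊇ {$,a}; new: +{$}
  FOLLOW[S]={$,a}  FOLLOW[A]={$,a}  FOLLOW[B]={a,b}
pass 2:
  B→a a S: FOLLOW(S) ⊇ FOLLOW(B) ⊇ {a,b}; new: +{b}
  S→a A: FOLLOW(A) ⊇ FOLLOW(S) ⊇ {$,a,b}; new: +{b}
  FOLLOW[S]={$,a,b}  FOLLOW[A]={$,a,b}  FOLLOW[B]={a,b}
pass 3: (stable)
  FOLLOW[S]={$,a,b}  FOLLOW[A]={$,a,b}  FOLLOW[B]={a,b}

FOLLOW(S) = ["$", "a", "b"]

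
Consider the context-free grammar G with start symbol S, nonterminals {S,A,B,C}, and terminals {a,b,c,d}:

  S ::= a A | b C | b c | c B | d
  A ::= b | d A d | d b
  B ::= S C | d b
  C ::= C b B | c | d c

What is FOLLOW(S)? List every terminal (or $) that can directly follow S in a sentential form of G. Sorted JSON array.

FIRST iteration:
[1]
  A via A→b: +{b}
  A via A→d A d: +{d}
  B via B→d b: +{d}
  C via C→c: +{c}
  C via C→d c: +{d}
  S via S→a A: +{a}
  S via S→b C: +{b}
  S via S→c B: +{c}
  S via S→d: +{d}
  FIRST(S)={a,b,c,d}  FIRST(A)={b,d}  FIRST(B)={d}  FIRST(C)={c,d}
[2]
  B via B→S C: +{a,b,c}
  FIRST(S)={a,b,c,d}  FIRST(A)={b,d}  FIRST(B)={a,b,c,d}  FIRST(C)={c,d}
[3] done
  FIRST(S)={a,b,c,d}  FIRST(A)={b,d}  FIRST(B)={a,b,c,d}  FIRST(C)={c,d}

FOLLOW iteration:
seed FOLLOW(S) with $
pass 1:
  A→d A d: FOLLOW(A) ⊇ FIRST(d) = {d}; new: +{d}
  B→S C: FOLLOW(S) ⊇ FIRST(C) = {c,d}; new: +{c,d}
  C→C b B: FOLLOW(C) ⊇ FIRST(b) = {b}; new: +{b}
  C→C b B: FOLLOW(B) ⊇ FOLLOW(C) ⊇ {b}; new: +{b}
  S→a A: FOLLOW(A) ⊇ FOLLOW(S) ⊇ {$,c,d}; new: +{$,c}
  S→b C: FOLLOW(C) ⊇ FOLLOW(S) ⊇ {$,c,d}; new: +{$,c,d}
  S→c B: FOLLOW(B) ⊇ FOLLOW(S) ⊇ {$,c,d}; new: +{$,c,d}
  FOLLOW(S)={$,c,d}  FOLLOW(A)={$,c,d}  FOLLOW(B)={$,b,c,d}  FOLLOW(C)={$,b,c,d}
pass 2: done
  FOLLOW(S)={$,c,d}  FOLLOW(A)={$,c,d}  FOLLOW(B)={$,b,c,d}  FOLLOW(C)={$,b,c,d}

FOLLOW(S) = ["$", "c", "d"]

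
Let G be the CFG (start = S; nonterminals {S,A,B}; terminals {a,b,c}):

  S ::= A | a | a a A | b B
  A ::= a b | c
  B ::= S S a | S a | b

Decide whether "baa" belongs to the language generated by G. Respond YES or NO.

Convert to CNF:
  S -> T0 T1 | T0 X3 | T1 B | a | c
  A -> T0 T1 | c
  B -> S T0 | S X2 | b
  T0 -> a
  T1 -> b
  X2 -> S T0
  X3 -> T0 A

CYK fill:
  T[0,0] 'b' = {B,T1}  orig:{B}
  T[1,1] 'a' = {S,T0}  orig:{S}
  T[2,2] 'a' = {S,T0}  orig:{S}
  T[0,1] 'ba' = ∅
  T[1,2] 'aa' = {B,X2}  orig:{B}
  T[0,2] 'baa' = {S}

S ∈ T[0,2] ⇒ YES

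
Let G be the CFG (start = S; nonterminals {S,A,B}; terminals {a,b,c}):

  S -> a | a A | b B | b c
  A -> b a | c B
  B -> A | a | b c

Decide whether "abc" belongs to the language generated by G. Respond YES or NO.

CNF form of G:
  S -> T0 B | T0 T2 | T1 A | a
  A -> T0 T1 | T2 B
  B -> T0 T1 | T0 T2 | T2 B | a
  T0 -> b
  T1 -> a
  T2 -> c

Fill CYK table bottom-up:
  cell(0,0) a: {B,S,T1}  orig:{B,S}
  cell(1,1) b: {T0}  orig:{}
  cell(2,2) c: {T2}  orig:{}
  cell(0,1) ab: ∅
  cell(1,2) bc: {B,S}
  cell(0,2) abc: ∅

S ∉ T[0,2] ⇒ NO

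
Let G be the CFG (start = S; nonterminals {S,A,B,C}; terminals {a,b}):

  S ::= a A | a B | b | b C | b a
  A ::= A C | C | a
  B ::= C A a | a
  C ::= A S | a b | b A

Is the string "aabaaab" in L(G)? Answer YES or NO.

CNF form of G:
  S -> T0 A | T0 B | T1 C | T1 T0 | b
  A -> A C | A S | T0 T1 | T1 A | a
  B -> C X2 | a
  C -> A S | T0 T1 | T1 A
  T0 -> a
  T1 -> b
  X2 -> A T0

CYK table (by increasing span):
  [0..0]={A,B,T0}  "a"  orig:{A,B}
  [1..1]={A,B,T0}  "a"  orig:{A,B}
  [2..2]={S,T1}  "b"  orig:{S}
  [3..3]={A,B,T0}  "a"  orig:{A,B}
  [4..4]={A,B,T0}  "a"  orig:{A,B}
  [5..5]={A,B,T0}  "a"  orig:{A,B}
  [6..6]={S,T1}  "b"  orig:{S}
  [0..1]={S,X2}  "aa"  orig:{S}
  [1..2]={A,C}  "ab"
  [2..3]={A,C,S}  "ba"
  [3..4]={S,X2}  "aa"  orig:{S}
  [4..5]={S,X2}  "aa"  orig:{S}
  [5..6]={A,C}  "ab"
  [0..2]={A,S}  "aab"
  [1..3]={A,C,S,X2}  "aba"  orig:{A,C,S}
  [2..4]={X2}  "baa"  orig:{}
  [3..5]={A,C}  "aaa"
  [4..6]={A,S}  "aab"
  [0..3]={A,C,S,X2}  "aaba"  orig:{A,C,S}
  [1..4]={A,B,C,X2}  "abaa"  orig:{A,B,C}
  [2..5]={A,B,C,S}  "baaa"
  [3..6]={A,C,S}  "aaab"
  [0..4]={A,C,S,X2}  "aabaa"  orig:{A,C,S}
  [1..5]={A,B,C,S,X2}  "abaaa"  orig:{A,B,C,S}
  [2..6]={A,C,S}  "baaab"
  [0..5]={A,B,C,S,X2}  "aabaaa"  orig:{A,B,C,S}
  [1..6]={A,C,S}  "abaaab"
  [0..6]={A,C,S}  "aabaaab"

S ∈ T[0,6] ⇒ YES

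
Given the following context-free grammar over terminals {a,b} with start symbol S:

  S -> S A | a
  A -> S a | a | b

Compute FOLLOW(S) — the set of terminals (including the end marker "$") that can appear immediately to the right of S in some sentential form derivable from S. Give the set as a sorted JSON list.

FIRST iteration:
iter 1:
  A via A→a: +{a}
  A via A→b: +{b}
  S via S→a: +{a}
  FIRST(S)={a}  FIRST(A)={a,b}
iter 2: (stable)
  FIRST(S)={a}  FIRST(A)={a,b}

FOLLOW iteration:
FOLLOW(S) := {$}
round 1:
  A→S a: FOLLOW(S) ⊇ FIRST(a) = {a}; new: +{a}
  S→S A: FOLLOW(S) ⊇ FIRST(A) = {a,b}; new: +{b}
  S→S A: FOLLOW(A) ⊇ FOLLOW(S) ⊇ {$,a,b}; new: +{$,a,b}
  FOLLOW[S]={$,a,b}  FOLLOW[A]={$,a,b}
round 2: — fixpoint
  FOLLOW[S]={$,a,b}  FOLLOW[A]={$,a,b}

FOLLOW(S) = ["$", "a", "b"]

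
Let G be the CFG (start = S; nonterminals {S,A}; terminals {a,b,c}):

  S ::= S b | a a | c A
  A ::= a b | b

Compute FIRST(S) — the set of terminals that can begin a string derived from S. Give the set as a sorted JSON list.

FIRST iteration:
round 1:
  A via A→a b: +{a}
  A via A→b: +{b}
  S via S→a a: +{a}
  S via S→c A: +{c}
  S: {a,c}  A: {a,b}
round 2: — fixpoint
  S: {a,c}  A: {a,b}

FIRST(S) = ["a", "c"]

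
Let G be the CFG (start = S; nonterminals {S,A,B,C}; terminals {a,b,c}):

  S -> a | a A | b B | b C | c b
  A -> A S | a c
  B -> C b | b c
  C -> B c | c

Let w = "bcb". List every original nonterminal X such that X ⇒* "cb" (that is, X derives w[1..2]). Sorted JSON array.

CNF form of G:
  S -> T0 A | T1 T2 | T2 B | T2 C | a
  A -> A S | T0 T1
  B -> C T2 | T2 T1
  C -> B T1 | c
  T0 -> a
  T1 -> c
  T2 -> b

CYK table (by increasing span), restricted to cells inside w[1..2]:
  cell(1,1) c: {C,T1}  orig:{C}
  cell(2,2) b: {T2}  orig:{}
  cell(1,2) cb: {B,S}

Original NTs in T[1,2] deriving "cb": ["B", "S"]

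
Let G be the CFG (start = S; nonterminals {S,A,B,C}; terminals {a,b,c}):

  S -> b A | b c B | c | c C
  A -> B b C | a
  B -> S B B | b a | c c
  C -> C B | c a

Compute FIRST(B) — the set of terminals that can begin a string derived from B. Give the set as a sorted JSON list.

Compute FIRST by fixpoint:
round 1:
  A via A→a: +{a}
  B via B→b a: +{b}
  B via B→c c: +{c}
  C via C→c a: +{c}
  S via S→b A: +{b}
  S via S→c: +{c}
  FIRST(S)={b,c}  FIRST(A)={a}  FIRST(B)={b,c}  FIRST(C)={c}
round 2:
  A via A→B b C: +{b,c}
  FIRST(S)={b,c}  FIRST(A)={a,b,c}  FIRST(B)={b,c}  FIRST(C)={c}
round 3: done
  FIRST(S)={b,c}  FIRST(A)={a,b,c}  FIRST(B)={b,c}  FIRST(C)={c}

FIRST(B) = ["b", "c"]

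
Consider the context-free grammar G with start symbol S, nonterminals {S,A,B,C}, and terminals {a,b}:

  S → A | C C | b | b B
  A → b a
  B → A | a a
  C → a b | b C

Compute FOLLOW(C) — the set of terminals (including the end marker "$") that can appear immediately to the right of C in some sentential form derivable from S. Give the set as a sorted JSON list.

FIRST iteration:
iter 1:
  A via A→b a: +{b}
  B via B→A: +{b}
  B via B→a a: +{a}
  C via C→a b: +{a}
  C via C→b C: +{b}
  S via S→A: +{b}
  S via S→C C: +{a}
  S: {a,b}  A: {b}  B: {a,b}  C: {a,b}
iter 2: done
  S: {a,b}  A: {b}  B: {a,b}  C: {a,b}

FOLLOW iteration:
FOLLOW(S) := {$}
[1]
  S→A: FOLLOW(A) ⊇ FOLLOW(S) ⊇ {$}; new: +{$}
  S→C C: FOLLOW(C) ⊇ FIRST(C) = {a,b}; new: +{a,b}
  S→C C: FOLLOW(C) ⊇ FOLLOW(S) ⊇ {$}; new: +{$}
  S→b B: FOLLOW(B) ⊇ FOLLOW(S) ⊇ {$}; new: +{$}
  S: {$}  A: {$}  B: {$}  C: {$,a,b}
[2] (stable)
  S: {$}  A: {$}  B: {$}  C: {$,a,b}

FOLLOW(C) = ["$", "a", "b"]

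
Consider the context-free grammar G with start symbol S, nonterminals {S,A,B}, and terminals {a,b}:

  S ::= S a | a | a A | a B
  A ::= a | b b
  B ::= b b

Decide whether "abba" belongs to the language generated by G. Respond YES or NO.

CNF form of G:
  S -> S T1 | T1 A | T1 B | a
  A -> T0 T0 | a
  B -> T0 T0
  T0 -> b
  T1 -> a

CYK table (by increasing span):
  cell(0,0) a: {A,S,T1}  orig:{A,S}
  cell(1,1) b: {T0}  orig:{}
  cell(2,2) b: {T0}  orig:{}
  cell(3,3) a: {A,S,T1}  orig:{A,S}
  cell(0,1) ab: ∅
  cell(1,2) bb: {A,B}
  cell(2,3) ba: ∅
  cell(0,2) abb: {S}
  cell(1,3) bba: ∅
  cell(0,3) abba: {S}

S ∈ T[0,3] ⇒ YES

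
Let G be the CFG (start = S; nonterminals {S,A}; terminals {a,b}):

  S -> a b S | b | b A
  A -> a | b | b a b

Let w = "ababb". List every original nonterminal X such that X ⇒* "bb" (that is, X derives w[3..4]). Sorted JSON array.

CNF form of G:
  S -> T0 A | T1 X3 | b
  A -> T0 X2 | a | b
  T0 -> b
  T1 -> a
  X2 -> T1 T0
  X3 -> T0 S

Fill CYK table bottom-up — only the sub-triangle for w[3..4]:
  T[3,3] 'b' = {A,S,T0}  orig:{A,S}
  T[4,4] 'b' = {A,S,T0}  orig:{A,S}
  T[3,4] 'bb' = {S,X3}  orig:{S}

Original NTs in T[3,4] deriving "bb": ["S"]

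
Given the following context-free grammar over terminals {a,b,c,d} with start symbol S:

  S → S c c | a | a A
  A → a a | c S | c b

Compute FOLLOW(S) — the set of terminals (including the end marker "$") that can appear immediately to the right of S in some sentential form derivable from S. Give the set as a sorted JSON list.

Compute FIRST by fixpoint:
round 1:
  A via A→a a: +{a}
  A via A→c S: +{c}
  S via S→a: +{a}
  FIRST(S)={a}  FIRST(A)={a,c}
round 2: (stable)
  FIRST(S)={a}  FIRST(A)={a,c}

FOLLOW iteration:
FOLLOW(S) := {$}
pass 1:
  S→S c c: FOLLOW(S) ⊇ FIRST(c) = {c}; new: +{c}
  S→a A: FOLLOW(A) ⊇ FOLLOW(S) ⊇ {$,c}; new: +{$,c}
  S: {$,c}  A: {$,c}
pass 2: (no change)
  S: {$,c}  A: {$,c}

FOLLOW(S) = ["$", "c"]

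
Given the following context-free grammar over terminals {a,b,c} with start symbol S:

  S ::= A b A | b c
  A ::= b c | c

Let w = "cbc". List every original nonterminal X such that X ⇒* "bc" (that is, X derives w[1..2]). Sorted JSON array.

CNF form of G:
  S -> A X2 | T0 T1
  A -> T0 T1 | c
  T0 -> b
  T1 -> c
  X2 -> T0 A

CYK fill, restricted to cells inside w[1..2]:
  cell(1,1) b: {T0}  orig:{}
  cell(2,2) c: {A,T1}  orig:{A}
  cell(1,2) bc: {A,S,X2}  orig:{A,S}

Original NTs in T[1,2] deriving "bc": ["A", "S"]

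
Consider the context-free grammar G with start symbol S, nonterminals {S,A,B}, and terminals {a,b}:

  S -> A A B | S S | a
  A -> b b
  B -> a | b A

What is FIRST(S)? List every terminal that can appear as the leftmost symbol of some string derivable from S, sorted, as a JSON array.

FIRST sets, iterate to fixpoint:
round 1:
  A via A→b b: +{b}
  B via B→a: +{a}
  B via B→b A: +{b}
  S via S→A A B: +{b}
  S via S→a: +{a}
  FIRST(S)={a,b}  FIRST(A)={b}  FIRST(B)={a,b}
round 2: (stable)
  FIRST(S)={a,b}  FIRST(A)={b}  FIRST(B)={a,b}

FIRST(S) = ["a", "b"]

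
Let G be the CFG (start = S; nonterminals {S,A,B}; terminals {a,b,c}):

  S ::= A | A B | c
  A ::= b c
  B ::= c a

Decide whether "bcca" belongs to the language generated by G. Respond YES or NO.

Convert to CNF:
  S -> A B | T0 T1 | c
  A -> T0 T1
  B -> T1 T2
  T0 -> b
  T1 -> c
  T2 -> a

Fill CYK table bottom-up:
  cell(0,0) b: {T0}  orig:{}
  cell(1,1) c: {S,T1}  orig:{S}
  cell(2,2) c: {S,T1}  orig:{S}
  cell(3,3) a: {T2}  orig:{}
  cell(0,1) bc: {A,S}
  cell(1,2) cc: ∅
  cell(2,3) ca: {B}
  cell(0,2) bcc: ∅
  cell(1,3) cca: ∅
  cell(0,3) bcca: {S}

S ∈ T[0,3] ⇒ YES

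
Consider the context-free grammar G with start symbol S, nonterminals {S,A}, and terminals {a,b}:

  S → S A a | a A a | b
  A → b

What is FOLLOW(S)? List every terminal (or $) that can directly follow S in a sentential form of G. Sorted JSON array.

Compute FIRST by fixpoint:
[1]
  A via A→b: +{b}
  S via S→a A a: +{a}
  S via S→b: +{b}
  S: {a,b}  A: {b}
[2] (no change)
  S: {a,b}  A: {b}

Compute FOLLOW by fixpoint:
FOLLOW(S) := {$}
round 1:
  S→S A a: FOLLOW(S) ⊇ FIRST(A) = {b}; new: +{b}
  S→S A a: FOLLOW(A) ⊇ FIRST(a) = {a}; new: +{a}
  FOLLOW[S]={$,b}  FOLLOW[A]={a}
round 2: — fixpoint
  FOLLOW[S]={$,b}  FOLLOW[A]={a}

FOLLOW(S) = ["$", "b"]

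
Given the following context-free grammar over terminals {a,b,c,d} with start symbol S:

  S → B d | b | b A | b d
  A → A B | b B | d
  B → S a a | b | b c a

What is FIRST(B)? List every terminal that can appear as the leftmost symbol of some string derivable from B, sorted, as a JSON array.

Compute FIRST by fixpoint:
[1]
  A via A→b B: +{b}
  A via A→d: +{d}
  B via B→b: +{b}
  S via S→B d: +{b}
  S: {b}  A: {b,d}  B: {b}
[2] — fixpoint
  S: {b}  A: {b,d}  B: {b}

FIRST(B) = ["b"]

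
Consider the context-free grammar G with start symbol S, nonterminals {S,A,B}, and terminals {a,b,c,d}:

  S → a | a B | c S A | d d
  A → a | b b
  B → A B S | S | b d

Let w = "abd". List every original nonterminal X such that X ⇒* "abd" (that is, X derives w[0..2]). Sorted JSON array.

CNF form of G:
  S -> T1 B | T2 T2 | T3 X6 | a
  A -> T0 T0 | a
  B -> A X4 | T0 T2 | T1 B | T2 T2 | T3 X5 | a
  T0 -> b
  T1 -> a
  T2 -> d
  T3 -> c
  X4 -> B S
  X5 -> S A
  X6 -> S A

CYK fill — only the sub-triangle for w[0..2]:
  T[0,0] 'a' = {A,B,S,T1}  orig:{A,B,S}
  T[1,1] 'b' = {T0}  orig:{}
  T[2,2] 'd' = {T2}  orig:{}
  T[0,1] 'ab' = ∅
  T[1,2] 'bd' = {B}
  T[0,2] 'abd' = {B,S}

Original NTs in T[0,2] deriving "abd": ["B", "S"]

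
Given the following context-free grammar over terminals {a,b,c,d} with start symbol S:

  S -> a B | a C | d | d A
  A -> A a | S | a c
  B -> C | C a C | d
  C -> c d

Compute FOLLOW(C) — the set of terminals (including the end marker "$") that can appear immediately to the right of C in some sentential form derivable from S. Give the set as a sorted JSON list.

FIRST iteration:
[1]
  A via A→a c: +{a}
  B via B→d: +{d}
  C via C→c d: +{c}
  S via S→a B: +{a}
  S via S→d: +{d}
  FIRST(S)={a,d}  FIRST(A)={a}  FIRST(B)={d}  FIRST(C)={c}
[2]
  A via A→S: +{d}
  B via B→C: +{c}
  FIRST(S)={a,d}  FIRST(A)={a,d}  FIRST(B)={c,d}  FIRST(C)={c}
[3] — fixpoint
  FIRST(S)={a,d}  FIRST(A)={a,d}  FIRST(B)={c,d}  FIRST(C)={c}

Compute FOLLOW by fixpoint:
seed FOLLOW(S) with $
round 1:
  A→A a: FOLLOW(A) ⊇ FIRST(a) = {a}; new: +{a}
  A→S: FOLLOW(S) ⊇ FOLLOW(A) ⊇ {a}; new: +{a}
  B→C a C: FOLLOW(C) ⊇ FIRST(a) = {a}; new: +{a}
  S→a B: FOLLOW(B) ⊇ FOLLOW(S) ⊇ {$,a}; new: +{$,a}
  S→a C: FOLLOW(C) ⊇ FOLLOW(S) ⊇ {$,a}; new: +{$}
  S→d A: FOLLOW(A) ⊇ FOLLOW(S) ⊇ {$,a}; new: +{$}
  S: {$,a}  A: {$,a}  B: {$,a}  C: {$,a}
round 2: done
  S: {$,a}  A: {$,a}  B: {$,a}  C: {$,a}

FOLLOW(C) = ["$", "a"]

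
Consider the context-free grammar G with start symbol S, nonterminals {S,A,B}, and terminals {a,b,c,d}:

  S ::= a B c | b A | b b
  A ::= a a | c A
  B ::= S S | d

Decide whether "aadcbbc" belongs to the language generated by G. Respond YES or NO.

CNF form of G:
  S -> T0 X3 | T2 A | T2 T2
  A -> T0 T0 | T1 A
  B -> S S | d
  T0 -> a
  T1 -> c
  T2 -> b
  X3 -> B T1

Fill CYK table bottom-up:
  T[0,0] 'a' = {T0}  orig:{}
  T[1,1] 'a' = {T0}  orig:{}
  T[2,2] 'd' = {B}
  T[3,3] 'c' = {T1}  orig:{}
  T[4,4] 'b' = {T2}  orig:{}
  T[5,5] 'b' = {T2}  orig:{}
  T[6,6] 'c' = {T1}  orig:{}
  T[0,1] 'aa' = {A}
  T[1,2] 'ad' = ∅
  T[2,3] 'dc' = {X3}  orig:{}
  T[3,4] 'cb' = ∅
  T[4,5] 'bb' = {S}
  T[5,6] 'bc' = ∅
  T[0,2] 'aad' = ∅
  T[1,3] 'adc' = {S}
  T[2,4] 'dcb' = ∅
  T[3,5] 'cbb' = ∅
  T[4,6] 'bbc' = ∅
  T[0,3] 'aadc' = ∅
  T[1,4] 'adcb' = ∅
  T[2,5] 'dcbb' = ∅
  T[3,6] 'cbbc' = ∅
  T[0,4] 'aadcb' = ∅
  T[1,5] 'adcbb' = {B}
  T[2,6] 'dcbbc' = ∅
  T[0,5] 'aadcbb' = ∅
  T[1,6] 'adcbbc' = {X3}  orig:{}
  T[0,6] 'aadcbbc' = {S}

S ∈ T[0,6] ⇒ YES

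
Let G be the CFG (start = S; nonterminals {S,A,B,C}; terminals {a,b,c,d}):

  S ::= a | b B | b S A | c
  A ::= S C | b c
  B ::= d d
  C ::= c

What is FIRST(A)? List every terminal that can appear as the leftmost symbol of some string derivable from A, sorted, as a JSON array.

FIRST iteration:
pass 1:
  A via A→b c: +{b}
  B via B→d d: +{d}
  C via C→c: +{c}
  S via S→a: +{a}
  S via S→b B: +{b}
  S via S→c: +{c}
  S: {a,b,c}  A: {b}  B: {d}  C: {c}
pass 2:
  A via A→S C: +{a,c}
  S: {a,b,c}  A: {a,b,c}  B: {d}  C: {c}
pass 3: — fixpoint
  S: {a,b,c}  A: {a,b,c}  B: {d}  C: {c}

FIRST(A) = ["a", "b", "c"]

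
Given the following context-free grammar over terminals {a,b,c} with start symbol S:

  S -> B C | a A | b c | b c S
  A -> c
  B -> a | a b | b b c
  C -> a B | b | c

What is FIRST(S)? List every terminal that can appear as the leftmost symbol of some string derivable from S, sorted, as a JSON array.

Compute FIRST by fixpoint:
round 1:
  A via A→c: +{c}
  B via B→a: +{a}
  B via B→b b c: +{b}
  C via C→a B: +{a}
  C via C→b: +{b}
  C via C→c: +{c}
  S via S→B C: +{a,b}
  S: {a,b}  A: {c}  B: {a,b}  C: {a,b,c}
round 2: (stable)
  S: {a,b}  A: {c}  B: {a,b}  C: {a,b,c}

FIRST(S) = ["a", "b"]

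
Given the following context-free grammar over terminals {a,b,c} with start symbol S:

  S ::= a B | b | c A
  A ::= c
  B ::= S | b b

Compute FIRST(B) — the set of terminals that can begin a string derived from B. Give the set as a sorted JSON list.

FIRST sets, iterate to fixpoint:
iter 1:
  A via A→c: +{c}
  B via B→b b: +{b}
  S via S→a B: +{a}
  S via S→b: +{b}
  S via S→c A: +{c}
  S: {a,b,c}  A: {c}  B: {b}
iter 2:
  B via B→S: +{a,c}
  S: {a,b,c}  A: {c}  B: {a,b,c}
iter 3: — fixpoint
  S: {a,b,c}  A: {c}  B: {a,b,c}

FIRST(B) = ["a", "b", "c"]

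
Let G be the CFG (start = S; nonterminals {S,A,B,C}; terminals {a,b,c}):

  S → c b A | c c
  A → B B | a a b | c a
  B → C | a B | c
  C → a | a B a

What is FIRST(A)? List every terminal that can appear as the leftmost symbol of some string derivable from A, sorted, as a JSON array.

FIRST iteration:
pass 1:
  A via A→a a b: +{a}
  A via A→c a: +{c}
  B via B→a B: +{a}
  B via B→c: +{c}
  C via C→a: +{a}
  S via S→c b A: +{c}
  FIRST(S)={c}  FIRST(A)={a,c}  FIRST(B)={a,c}  FIRST(C)={a}
pass 2: (stable)
  FIRST(S)={c}  FIRST(A)={a,c}  FIRST(B)={a,c}  FIRST(C)={a}

FIRST(A) = ["a", "c"]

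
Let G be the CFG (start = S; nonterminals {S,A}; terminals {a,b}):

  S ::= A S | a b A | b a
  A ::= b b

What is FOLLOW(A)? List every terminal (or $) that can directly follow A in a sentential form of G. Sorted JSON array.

FIRST iteration:
[1]
  A via A→b b: +{b}
  S via S→A S: +{b}
  S via S→a b A: +{a}
  FIRST[S]={a,b}  FIRST[A]={b}
[2] (stable)
  FIRST[S]={a,b}  FIRST[A]={b}

FOLLOW sets:
initialize: $ ∈ FOLLOW(S)
iter 1:
  S→A S: FOLLOW(A) ⊇ FIRST(S) = {a,b}; new: +{a,b}
  S→a b A: FOLLOW(A) ⊇ FOLLOW(S) ⊇ {$}; new: +{$}
  FOLLOW(S)={$}  FOLLOW(A)={$,a,b}
iter 2: (stable)
  FOLLOW(S)={$}  FOLLOW(A)={$,a,b}

FOLLOW(A) = ["$", "a", "b"]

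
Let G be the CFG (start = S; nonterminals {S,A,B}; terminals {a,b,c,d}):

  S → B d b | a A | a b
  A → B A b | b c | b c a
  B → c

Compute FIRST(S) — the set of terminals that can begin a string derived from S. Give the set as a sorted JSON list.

FIRST iteration:
pass 1:
  A via A→b c: +{b}
  B via B→c: +{c}
  S via S→B d b: +{c}
  S via S→a A: +{a}
  FIRST(S)={a,c}  FIRST(A)={b}  FIRST(B)={c}
pass 2:
  A via A→B A b: +{c}
  FIRST(S)={a,c}  FIRST(A)={b,c}  FIRST(B)={c}
pass 3: (no change)
  FIRST(S)={a,c}  FIRST(A)={b,c}  FIRST(B)={c}

FIRST(S) = ["a", "c"]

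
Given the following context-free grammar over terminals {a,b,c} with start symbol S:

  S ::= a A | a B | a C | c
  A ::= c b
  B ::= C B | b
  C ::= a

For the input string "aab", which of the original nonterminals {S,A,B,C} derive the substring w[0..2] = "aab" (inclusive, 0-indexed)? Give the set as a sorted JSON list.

Convert to CNF:
  S -> T2 A | T2 B | T2 C | c
  A -> T0 T1
  B -> C B | b
  C -> a
  T0 -> c
  T1 -> b
  T2 -> a

CYK fill (cells [i..j] with 0 ≤ i ≤ j ≤ 2 only):
  cell(0,0) a: {C,T2}  orig:{C}
  cell(1,1) a: {C,T2}  orig:{C}
  cell(2,2) b: {B,T1}  orig:{B}
  cell(0,1) aa: {S}
  cell(1,2) ab: {B,S}
  cell(0,2) aab: {B,S}

Original NTs in T[0,2] deriving "aab": ["B", "S"]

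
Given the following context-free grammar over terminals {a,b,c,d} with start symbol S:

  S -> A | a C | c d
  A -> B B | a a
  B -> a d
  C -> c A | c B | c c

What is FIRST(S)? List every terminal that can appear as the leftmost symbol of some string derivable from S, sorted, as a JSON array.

FIRST iteration:
[1]
  A via A→a a: +{a}
  B via B→a d: +{a}
  C via C→c A: +{c}
  S via S→A: +{a}
  S via S→c d: +{c}
  FIRST(S)={a,c}  FIRST(A)={a}  FIRST(B)={a}  FIRST(C)={c}
[2] — fixpoint
  FIRST(S)={a,c}  FIRST(A)={a}  FIRST(B)={a}  FIRST(C)={c}

FIRST(S) = ["a", "c"]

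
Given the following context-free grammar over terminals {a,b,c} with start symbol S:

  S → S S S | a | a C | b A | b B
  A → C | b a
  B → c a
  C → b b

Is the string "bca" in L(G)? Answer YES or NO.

CNF form of G:
  S -> S X3 | T0 A | T0 B | T1 C | a
  A -> T0 T0 | T0 T1
  B -> T2 T1
  C -> T0 T0
  T0 -> b
  T1 -> a
  T2 -> c
  X3 -> S S

Fill CYK table bottom-up:
  T[0,0] 'b' = {T0}  orig:{}
  T[1,1] 'c' = {T2}  orig:{}
  T[2,2] 'a' = {S,T1}  orig:{S}
  T[0,1] 'bc' = ∅
  T[1,2] 'ca' = {B}
  T[0,2] 'bca' = {S}

S ∈ T[0,2] ⇒ YES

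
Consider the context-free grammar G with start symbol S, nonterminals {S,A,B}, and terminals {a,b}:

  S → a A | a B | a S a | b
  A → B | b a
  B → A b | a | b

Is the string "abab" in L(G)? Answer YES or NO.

Convert to CNF:
  S -> T1 A | T1 B | T1 X2 | b
  A -> A T0 | T0 T1 | a | b
  B -> A T0 | a | b
  T0 -> b
  T1 -> a
  X2 -> S T1

CYK fill:
  cell(0,0) a: {A,B,T1}  orig:{A,B}
  cell(1,1) b: {A,B,S,T0}  orig:{A,B,S}
  cell(2,2) a: {A,B,T1}  orig:{A,B}
  cell(3,3) b: {A,B,S,T0}  orig:{A,B,S}
  cell(0,1) ab: {A,B,S}
  cell(1,2) ba: {A,X2}  orig:{A}
  cell(2,3) ab: {A,B,S}
  cell(0,2) aba: {S,X2}  orig:{S}
  cell(1,3) bab: {A,B}
  cell(0,3) abab: {S}

S ∈ T[0,3] ⇒ YES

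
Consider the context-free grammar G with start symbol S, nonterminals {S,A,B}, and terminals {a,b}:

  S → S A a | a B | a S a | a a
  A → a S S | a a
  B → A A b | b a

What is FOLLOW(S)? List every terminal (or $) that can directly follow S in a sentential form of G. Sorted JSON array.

FIRST iteration:
pass 1:
  A via A→a S S: +{a}
  B via B→A A b: +{a}
  B via B→b a: +{b}
  S via S→a B: +{a}
  S: {a}  A: {a}  B: {a,b}
pass 2: (no change)
  S: {a}  A: {a}  B: {a,b}

FOLLOW sets:
FOLLOW(S) := {$}
[1]
  A→a S S: FOLLOW(S) ⊇ FIRST(S) = {a}; new: +{a}
  B→A A b: FOLLOW(A) ⊇ FIRST(A) = {a}; new: +{a}
  B→A A b: FOLLOW(A) ⊇ FIRST(b) = {b}; new: +{b}
  S→a B: FOLLOW(B) ⊇ FOLLOW(S) ⊇ {$,a}; new: +{$,a}
  S: {$,a}  A: {a,b}  B: {$,a}
[2]
  A→a S S: FOLLOW(S) ⊇ FOLLOW(A) ⊇ {a,b}; new: +{b}
  S→a B: FOLLOW(B) ⊇ FOLLOW(S) ⊇ {$,a,b}; new: +{b}
  S: {$,a,b}  A: {a,b}  B: {$,a,b}
[3] — fixpoint
  S: {$,a,b}  A: {a,b}  B: {$,a,b}

FOLLOW(S) = ["$", "a", "b"]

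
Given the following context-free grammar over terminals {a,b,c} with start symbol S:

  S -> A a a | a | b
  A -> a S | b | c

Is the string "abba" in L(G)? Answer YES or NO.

Convert to CNF:
  S -> A X1 | a | b
  A -> T0 S | b | c
  T0 -> a
  X1 -> T0 T0

CYK table (by increasing span):
  T[0,0] 'a' = {S,T0}  orig:{S}
  T[1,1] 'b' = {A,S}
  T[2,2] 'b' = {A,S}
  T[3,3] 'a' = {S,T0}  orig:{S}
  T[0,1] 'ab' = {A}
  T[1,2] 'bb' = ∅
  T[2,3] 'ba' = ∅
  T[0,2] 'abb' = ∅
  T[1,3] 'bba' = ∅
  T[0,3] 'abba' = ∅

S ∉ T[0,3] ⇒ NO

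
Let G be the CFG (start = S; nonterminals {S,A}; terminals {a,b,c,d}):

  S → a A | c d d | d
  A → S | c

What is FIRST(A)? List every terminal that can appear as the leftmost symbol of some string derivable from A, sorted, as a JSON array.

FIRST iteration:
iter 1:
  A via A→c: +{c}
  S via S→a A: +{a}
  S via S→c d d: +{c}
  S via S→d: +{d}
  S: {a,c,d}  A: {c}
iter 2:
  A via A→S: +{a,d}
  S: {a,c,d}  A: {a,c,d}
iter 3: — fixpoint
  S: {a,c,d}  A: {a,c,d}

FIRST(A) = ["a", "c", "d"]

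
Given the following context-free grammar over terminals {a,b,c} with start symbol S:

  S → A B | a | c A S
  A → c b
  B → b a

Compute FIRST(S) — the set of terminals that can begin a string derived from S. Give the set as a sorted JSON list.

FIRST sets, iterate to fixpoint:
round 1:
  A via A→c b: +{c}
  B via B→b a: +{b}
  S via S→A B: +{c}
  S via S→a: +{a}
  S: {a,c}  A: {c}  B: {b}
round 2: (stable)
  S: {a,c}  A: {c}  B: {b}

FIRST(S) = ["a", "c"]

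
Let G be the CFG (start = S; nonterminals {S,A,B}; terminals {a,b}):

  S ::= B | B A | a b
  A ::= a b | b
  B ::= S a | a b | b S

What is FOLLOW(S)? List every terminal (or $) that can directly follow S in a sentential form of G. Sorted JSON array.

FIRST sets, iterate to fixpoint:
round 1:
  A via A→a b: +{a}
  A via A→b: +{b}
  B via B→a b: +{a}
  B via B→b S: +{b}
  S via S→B: +{a,b}
  FIRST(S)={a,b}  FIRST(A)={a,b}  FIRST(B)={a,b}
round 2: — fixpoint
  FIRST(S)={a,b}  FIRST(A)={a,b}  FIRST(B)={a,b}

FOLLOW iteration:
FOLLOW(S) := {$}
[1]
  B→S a: FOLLOW(S) ⊇ FIRST(a) = {a}; new: +{a}
  S→B: FOLLOW(B) ⊇ FOLLOW(S) ⊇ {$,a}; new: +{$,a}
  S→B A: FOLLOW(B) ⊇ FIRST(A) = {a,b}; new: +{b}
  S→B A: FOLLOW(A) ⊇ FOLLOW(S) ⊇ {$,a}; new: +{$,a}
  FOLLOW(S)={$,a}  FOLLOW(A)={$,a}  FOLLOW(B)={$,a,b}
[2]
  B→b S: FOLLOW(S) ⊇ FOLLOW(B) ⊇ {$,a,b}; new: +{b}
  S→B A: FOLLOW(A) ⊇ FOLLOW(S) ⊇ {$,a,b}; new: +{b}
  FOLLOW(S)={$,a,b}  FOLLOW(A)={$,a,b}  FOLLOW(B)={$,a,b}
[3] — fixpoint
  FOLLOW(S)={$,a,b}  FOLLOW(A)={$,a,b}  FOLLOW(B)={$,a,b}

FOLLOW(S) = ["$", "a", "b"]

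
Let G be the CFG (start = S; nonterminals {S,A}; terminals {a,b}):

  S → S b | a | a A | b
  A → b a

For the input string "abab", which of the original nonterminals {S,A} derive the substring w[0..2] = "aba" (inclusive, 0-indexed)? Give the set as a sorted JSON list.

Convert to CNF:
  S -> S T0 | T1 A | a | b
  A -> T0 T1
  T0 -> b
  T1 -> a

Fill CYK table bottom-up (cells [i..j] with 0 ≤ i ≤ j ≤ 2 only):
  [0..0]={S,T1}  "a"  orig:{S}
  [1..1]={S,T0}  "b"  orig:{S}
  [2..2]={S,T1}  "a"  orig:{S}
  [0..1]={S}  "ab"
  [1..2]={A}  "ba"
  [0..2]={S}  "aba"

Original NTs in T[0,2] deriving "aba": ["S"]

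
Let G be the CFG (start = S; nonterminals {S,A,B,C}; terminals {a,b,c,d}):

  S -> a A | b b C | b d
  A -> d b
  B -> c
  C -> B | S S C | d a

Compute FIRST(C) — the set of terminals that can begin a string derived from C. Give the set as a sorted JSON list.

Compute FIRST by fixpoint:
[1]
  A via A→d b: +{d}
  B via B→c: +{c}
  C via C→B: +{c}
  C via C→d a: +{d}
  S via S→a A: +{a}
  S via S→b b C: +{b}
  FIRST[S]={a,b}  FIRST[A]={d}  FIRST[B]={c}  FIRST[C]={c,d}
[2]
  C via C→S S C: +{a,b}
  FIRST[S]={a,b}  FIRST[A]={d}  FIRST[B]={c}  FIRST[C]={a,b,c,d}
[3] done
  FIRST[S]={a,b}  FIRST[A]={d}  FIRST[B]={c}  FIRST[C]={a,b,c,d}

FIRST(C) = ["a", "b", "c", "d"]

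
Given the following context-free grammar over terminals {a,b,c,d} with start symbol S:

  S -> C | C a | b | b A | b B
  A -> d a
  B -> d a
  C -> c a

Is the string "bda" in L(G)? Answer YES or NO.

Convert to CNF:
  S -> C T1 | T2 T1 | T3 A | T3 B | b
  A -> T0 T1
  B -> T0 T1
  C -> T2 T1
  T0 -> d
  T1 -> a
  T2 -> c
  T3 -> b

CYK table (by increasing span):
  T[0,0] 'b' = {S,T3}  orig:{S}
  T[1,1] 'd' = {T0}  orig:{}
  T[2,2] 'a' = {T1}  orig:{}
  T[0,1] 'bd' = ∅
  T[1,2] 'da' = {A,B}
  T[0,2] 'bda' = {S}

S ∈ T[0,2] ⇒ YES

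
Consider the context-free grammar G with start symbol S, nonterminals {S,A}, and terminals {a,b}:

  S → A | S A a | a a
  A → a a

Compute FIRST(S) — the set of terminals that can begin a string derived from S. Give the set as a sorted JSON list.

FIRST sets, iterate to fixpoint:
[1]
  A via A→a a: +{a}
  S via S→A: +{a}
  FIRST[S]={a}  FIRST[A]={a}
[2] — fixpoint
  FIRST[S]={a}  FIRST[A]={a}

FIRST(S) = ["a"]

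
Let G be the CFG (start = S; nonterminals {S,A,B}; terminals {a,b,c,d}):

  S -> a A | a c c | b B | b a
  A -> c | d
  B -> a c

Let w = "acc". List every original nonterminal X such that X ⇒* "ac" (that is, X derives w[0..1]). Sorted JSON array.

Convert to CNF:
  S -> T0 A | T0 X3 | T2 B | T2 T0
  A -> c | d
  B -> T0 T1
  T0 -> a
  T1 -> c
  T2 -> b
  X3 -> T1 T1

CYK table (by increasing span), restricted to cells inside w[0..1]:
  cell(0,0) a: {T0}  orig:{}
  cell(1,1) c: {A,T1}  orig:{A}
  cell(0,1) ac: {B,S}

Original NTs in T[0,1] deriving "ac": ["B", "S"]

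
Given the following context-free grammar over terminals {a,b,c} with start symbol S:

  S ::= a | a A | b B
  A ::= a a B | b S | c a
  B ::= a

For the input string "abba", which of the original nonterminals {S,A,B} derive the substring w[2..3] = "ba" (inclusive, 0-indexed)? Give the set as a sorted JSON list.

Convert to CNF:
  S -> T0 A | T1 B | a
  A -> T0 X3 | T1 S | T2 T0
  B -> a
  T0 -> a
  T1 -> b
  T2 -> c
  X3 -> T0 B

Fill CYK table bottom-up, restricted to cells inside w[2..3]:
  cell(2,2) b: {T1}  orig:{}
  cell(3,3) a: {B,S,T0}  orig:{B,S}
  cell(2,3) ba: {A,S}

Original NTs in T[2,3] deriving "ba": ["A", "S"]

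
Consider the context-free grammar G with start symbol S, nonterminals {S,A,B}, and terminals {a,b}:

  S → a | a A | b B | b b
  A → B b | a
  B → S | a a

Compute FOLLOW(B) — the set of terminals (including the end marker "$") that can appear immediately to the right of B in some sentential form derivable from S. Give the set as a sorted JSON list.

FIRST iteration:
iter 1:
  A via A→a: +{a}
  B via B→a a: +{a}
  S via S→a: +{a}
  S via S→b B: +{b}
  FIRST(S)={a,b}  FIRST(A)={a}  FIRST(B)={a}
iter 2:
  B via B→S: +{b}
  FIRST(S)={a,b}  FIRST(A)={a}  FIRST(B)={a,b}
iter 3:
  A via A→B b: +{b}
  FIRST(S)={a,b}  FIRST(A)={a,b}  FIRST(B)={a,b}
iter 4: (stable)
  FIRST(S)={a,b}  FIRST(A)={a,b}  FIRST(B)={a,b}

FOLLOW sets:
seed FOLLOW(S) with $
[1]
  A→B b: FOLLOW(B) ⊇ FIRST(b) = {b}; new: +{b}
  B→S: FOLLOW(S) ⊇ FOLLOW(B) ⊇ {b}; new: +{b}
  S→a A: FOLLOW(A) ⊇ FOLLOW(S) ⊇ {$,b}; new: +{$,b}
  S→b B: FOLLOW(B) ⊇ FOLLOW(S) ⊇ {$,b}; new: +{$}
  S: {$,b}  A: {$,b}  B: {$,b}
[2] (stable)
  S: {$,b}  A: {$,b}  B: {$,b}

FOLLOW(B) = ["$", "b"]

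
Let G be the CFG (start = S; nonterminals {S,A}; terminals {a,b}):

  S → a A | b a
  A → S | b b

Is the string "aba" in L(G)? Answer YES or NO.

CNF form of G:
  S -> T0 A | T1 T0
  A -> T0 A | T1 T0 | T1 T1
  T0 -> a
  T1 -> b

Fill CYK table bottom-up:
  T[0,0] 'a' = {T0}  orig:{}
  T[1,1] 'b' = {T1}  orig:{}
  T[2,2] 'a' = {T0}  orig:{}
  T[0,1] 'ab' = ∅
  T[1,2] 'ba' = {A,S}
  T[0,2] 'aba' = {A,S}

S ∈ T[0,2] ⇒ YES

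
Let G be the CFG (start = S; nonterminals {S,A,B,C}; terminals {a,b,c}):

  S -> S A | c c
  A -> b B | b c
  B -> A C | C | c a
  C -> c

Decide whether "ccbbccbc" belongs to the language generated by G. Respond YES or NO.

Convert to CNF:
  S -> S A | T1 T1
  A -> T0 B | T0 T1
  B -> A C | T1 T2 | c
  C -> c
  T0 -> b
  T1 -> c
  T2 -> a

Fill CYK table bottom-up:
  cell(0,0) c: {B,C,T1}  orig:{B,C}
  cell(1,1) c: {B,C,T1}  orig:{B,C}
  cell(2,2) b: {T0}  orig:{}
  cell(3,3) b: {T0}  orig:{}
  cell(4,4) c: {B,C,T1}  orig:{B,C}
  cell(5,5) c: {B,C,T1}  orig:{B,C}
  cell(6,6) b: {T0}  orig:{}
  cell(7,7) c: {B,C,T1}  orig:{B,C}
  cell(0,1) cc: {S}
  cell(1,2) cb: ∅
  cell(2,3) bb: ∅
  cell(3,4) bc: {A}
  cell(4,5) cc: {S}
  cell(5,6) cb: ∅
  cell(6,7) bc: {A}
  cell(0,2) ccb: ∅
  cell(1,3) cbb: ∅
  cell(2,4) bbc: ∅
  cell(3,5) bcc: {B}
  cell(4,6) ccb: ∅
  cell(5,7) cbc: ∅
  cell(0,3) ccbb: ∅
  cell(1,4) cbbc: ∅
  cell(2,5) bbcc: {A}
  cell(3,6) bccb: ∅
  cell(4,7) ccbc: {S}
  cell(0,4) ccbbc: ∅
  cell(1,5) cbbcc: ∅
  cell(2,6) bbccb: ∅
  cell(3,7) bccbc: ∅
  cell(0,5) ccbbcc: {S}
  cell(1,6) cbbccb: ∅
  cell(2,7) bbccbc: ∅
  cell(0,6) ccbbccb: ∅
  cell(1,7) cbbccbc: ∅
  cell(0,7) ccbbccbc: {S}

S ∈ T[0,7] ⇒ YES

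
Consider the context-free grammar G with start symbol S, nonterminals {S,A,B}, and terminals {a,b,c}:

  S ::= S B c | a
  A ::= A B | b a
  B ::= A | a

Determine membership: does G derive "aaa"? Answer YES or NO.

CNF form of G:
  S -> S X3 | a
  A -> A B | T0 T1
  B -> A B | T0 T1 | a
  T0 -> b
  T1 -> a
  T2 -> c
  X3 -> B T2

Fill CYK table bottom-up:
  [0..0]={B,S,T1}  "a"  orig:{B,S}
  [1..1]={B,S,T1}  "a"  orig:{B,S}
  [2..2]={B,S,T1}  "a"  orig:{B,S}
  [0..1]=∅  "aa"
  [1..2]=∅  "aa"
  [0..2]=∅  "aaa"

S ∉ T[0,2] ⇒ NO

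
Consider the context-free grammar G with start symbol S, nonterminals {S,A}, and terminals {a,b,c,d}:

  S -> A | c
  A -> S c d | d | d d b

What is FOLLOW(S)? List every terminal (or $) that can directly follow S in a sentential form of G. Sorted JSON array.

FIRST iteration:
iter 1:
  A via A→d: +{d}
  S via S→A: +{d}
  S via S→c: +{c}
  S: {c,d}  A: {d}
iter 2:
  A via A→S c d: +{c}
  S: {c,d}  A: {c,d}
iter 3: — fixpoint
  S: {c,d}  A: {c,d}

FOLLOW iteration:
seed FOLLOW(S) with $
round 1:
  A→S c d: FOLLOW(S) ⊇ FIRST(c) = {c}; new: +{c}
  S→A: FOLLOW(A) ⊇ FOLLOW(S) ⊇ {$,c}; new: +{$,c}
  S: {$,c}  A: {$,c}
round 2: (stable)
  S: {$,c}  A: {$,c}

FOLLOW(S) = ["$", "c"]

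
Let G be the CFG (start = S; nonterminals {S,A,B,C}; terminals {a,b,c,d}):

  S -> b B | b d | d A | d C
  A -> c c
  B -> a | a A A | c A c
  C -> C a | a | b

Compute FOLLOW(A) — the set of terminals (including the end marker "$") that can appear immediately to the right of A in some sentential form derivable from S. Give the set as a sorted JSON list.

FIRST sets, iterate to fixpoint:
iter 1:
  A via A→c c: +{c}
  B via B→a: +{a}
  B via B→c A c: +{c}
  C via C→a: +{a}
  C via C→b: +{b}
  S via S→b B: +{b}
  S via S→d A: +{d}
  S: {b,d}  A: {c}  B: {a,c}  C: {a,b}
iter 2: (no change)
  S: {b,d}  A: {c}  B: {a,c}  C: {a,b}

Compute FOLLOW by fixpoint:
initialize: $ ∈ FOLLOW(S)
[1]
  B→a A A: FOLLOW(A) ⊇ FIRST(A) = {c}; new: +{c}
  C→C a: FOLLOW(C) ⊇ FIRST(a) = {a}; new: +{a}
  S→b B: FOLLOW(B) ⊇ FOLLOW(S) ⊇ {$}; new: +{$}
  S→d A: FOLLOW(A) ⊇ FOLLOW(S) ⊇ {$}; new: +{$}
  S→d C: FOLLOW(C) ⊇ FOLLOW(S) ⊇ {$}; new: +{$}
  S: {$}  A: {$,c}  B: {$}  C: {$,a}
[2] done
  S: {$}  A: {$,c}  B: {$}  C: {$,a}

FOLLOW(A) = ["$", "c"]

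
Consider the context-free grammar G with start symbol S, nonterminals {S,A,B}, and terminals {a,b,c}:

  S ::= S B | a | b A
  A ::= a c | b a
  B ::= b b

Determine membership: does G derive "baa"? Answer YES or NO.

CNF form of G:
  S -> S B | T2 A | a
  A -> T0 T1 | T2 T0
  B -> T2 T2
  T0 -> a
  T1 -> c
  T2 -> b

CYK fill:
  T[0,0] 'b' = {T2}  orig:{}
  T[1,1] 'a' = {S,T0}  orig:{S}
  T[2,2] 'a' = {S,T0}  orig:{S}
  T[0,1] 'ba' = {A}
  T[1,2] 'aa' = ∅
  T[0,2] 'baa' = ∅

S ∉ T[0,2] ⇒ NO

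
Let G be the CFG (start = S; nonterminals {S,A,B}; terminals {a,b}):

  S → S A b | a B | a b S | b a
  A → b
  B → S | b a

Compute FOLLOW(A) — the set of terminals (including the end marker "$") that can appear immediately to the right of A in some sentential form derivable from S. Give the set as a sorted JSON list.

FIRST sets, iterate to fixpoint:
[1]
  A via A→b: +{b}
  B via B→b a: +{b}
  S via S→a B: +{a}
  S via S→b a: +{b}
  FIRST[S]={a,b}  FIRST[A]={b}  FIRST[B]={b}
[2]
  B via B→S: +{a}
  FIRST[S]={a,b}  FIRST[A]={b}  FIRST[B]={a,b}
[3] done
  FIRST[S]={a,b}  FIRST[A]={b}  FIRST[B]={a,b}

FOLLOW iteration:
seed FOLLOW(S) with $
iter 1:
  S→S A b: FOLLOW(S) ⊇ FIRST(A) = {b}; new: +{b}
  S→S A b: FOLLOW(A) ⊇ FIRST(b) = {b}; new: +{b}
  S→a B: FOLLOW(B) ⊇ FOLLOW(S) ⊇ {$,b}; new: +{$,b}
  FOLLOW(S)={$,b}  FOLLOW(A)={b}  FOLLOW(B)={$,b}
iter 2: (no change)
  FOLLOW(S)={$,b}  FOLLOW(A)={b}  FOLLOW(B)={$,b}

FOLLOW(A) = ["b"]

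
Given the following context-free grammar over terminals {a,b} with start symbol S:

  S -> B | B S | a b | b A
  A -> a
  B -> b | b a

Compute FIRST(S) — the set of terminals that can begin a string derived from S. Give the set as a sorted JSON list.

FIRST sets, iterate to fixpoint:
round 1:
  A via A→a: +{a}
  B via B→b: +{b}
  S via S→B: +{b}
  S via S→a b: +{a}
  FIRST[S]={a,b}  FIRST[A]={a}  FIRST[B]={b}
round 2: (stable)
  FIRST[S]={a,b}  FIRST[A]={a}  FIRST[B]={b}

FIRST(S) = ["a", "b"]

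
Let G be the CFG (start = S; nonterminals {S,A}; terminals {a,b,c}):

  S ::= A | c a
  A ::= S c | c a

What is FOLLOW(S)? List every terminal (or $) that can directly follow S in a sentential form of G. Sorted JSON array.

FIRST iteration:
iter 1:
  A via A→c a: +{c}
  S via S→A: +{c}
  FIRST[S]={c}  FIRST[A]={c}
iter 2: (stable)
  FIRST[S]={c}  FIRST[A]={c}

Compute FOLLOW by fixpoint:
FOLLOW(S) := {$}
[1]
  A→S c: FOLLOW(S) ⊇ FIRST(c) = {c}; new: +{c}
  S→A: FOLLOW(A) ⊇ FOLLOW(S) ⊇ {$,c}; new: +{$,c}
  FOLLOW[S]={$,c}  FOLLOW[A]={$,c}
[2] — fixpoint
  FOLLOW[S]={$,c}  FOLLOW[A]={$,c}

FOLLOW(S) = ["$", "c"]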